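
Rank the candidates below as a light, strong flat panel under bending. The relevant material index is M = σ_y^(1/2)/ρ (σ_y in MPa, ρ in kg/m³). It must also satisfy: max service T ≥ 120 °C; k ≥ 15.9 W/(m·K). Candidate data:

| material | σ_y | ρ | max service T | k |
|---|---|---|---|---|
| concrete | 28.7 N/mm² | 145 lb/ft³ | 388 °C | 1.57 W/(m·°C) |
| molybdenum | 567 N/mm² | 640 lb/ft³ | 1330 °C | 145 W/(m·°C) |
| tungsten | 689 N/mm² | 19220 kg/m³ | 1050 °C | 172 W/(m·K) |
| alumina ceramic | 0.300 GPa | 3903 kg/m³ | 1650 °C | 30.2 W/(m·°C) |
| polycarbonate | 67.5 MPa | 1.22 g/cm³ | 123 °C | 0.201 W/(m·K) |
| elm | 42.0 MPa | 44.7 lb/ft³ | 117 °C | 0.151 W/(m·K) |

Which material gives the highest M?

Screen on constraints: max service T ≥ 120 °C; k ≥ 15.9 W/(m·K). Survivors: molybdenum, tungsten, alumina ceramic.
Putting every candidate on a common basis:
  molybdenum: σ_y = 567.0 MPa, ρ = 10250 kg/m³
  tungsten: σ_y = 689.0 MPa, ρ = 19220 kg/m³
  alumina ceramic: σ_y = 300.0 MPa, ρ = 3903 kg/m³
  alumina ceramic: M = 4.44×10⁻³
  molybdenum: M = 2.32×10⁻³
  tungsten: M = 1.37×10⁻³
Alumina ceramic has the largest M.

alumina ceramic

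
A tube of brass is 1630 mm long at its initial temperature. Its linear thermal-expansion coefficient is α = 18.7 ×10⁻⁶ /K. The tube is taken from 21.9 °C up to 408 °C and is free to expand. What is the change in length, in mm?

ΔT = 408 − 21.9 = 386.1 K.
ΔL = α·L₀·ΔT = 18.7×10⁻⁶ × 1630 mm × 386.1 K = 11.8 mm.

11.8 mm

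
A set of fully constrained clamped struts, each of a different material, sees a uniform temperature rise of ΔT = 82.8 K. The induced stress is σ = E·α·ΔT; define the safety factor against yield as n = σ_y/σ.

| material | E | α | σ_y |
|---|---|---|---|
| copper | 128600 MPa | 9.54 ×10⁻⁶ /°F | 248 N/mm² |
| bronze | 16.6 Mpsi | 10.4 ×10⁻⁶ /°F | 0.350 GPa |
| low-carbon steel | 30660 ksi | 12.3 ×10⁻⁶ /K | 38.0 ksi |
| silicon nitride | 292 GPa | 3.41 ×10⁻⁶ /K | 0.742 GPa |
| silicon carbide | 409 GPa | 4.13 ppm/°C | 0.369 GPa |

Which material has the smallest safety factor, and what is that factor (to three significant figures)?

Per material, after unit conversion:
  copper: E = 128.6, α = 17.2, σ_y = 248.0 → σ = 183 MPa, n = 1.36
  bronze: E = 114.5, α = 18.7, σ_y = 350.0 → σ = 177 MPa, n = 1.97
  low-carbon steel: E = 211.4, α = 12.3, σ_y = 262.0 → σ = 215 MPa, n = 1.22
  silicon nitride: E = 292.0, α = 3.41, σ_y = 742.0 → σ = 82.4 MPa, n = 9.00
  silicon carbide: E = 409.0, α = 4.13, σ_y = 369.0 → σ = 140 MPa, n = 2.64
Low-carbon steel has the lowest safety factor, n = 1.22.

low-carbon steel, n = 1.22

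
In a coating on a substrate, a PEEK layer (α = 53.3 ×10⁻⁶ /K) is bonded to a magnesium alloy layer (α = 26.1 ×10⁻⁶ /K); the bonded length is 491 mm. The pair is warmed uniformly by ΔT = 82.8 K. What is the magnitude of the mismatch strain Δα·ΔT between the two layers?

Δα = |53.3 − 26.1|×10⁻⁶/K = 27.2×10⁻⁶/K.
Mismatch strain = Δα·ΔT = 27.2×10⁻⁶ × 82.8 = 2.25×10⁻³.

2.25×10⁻³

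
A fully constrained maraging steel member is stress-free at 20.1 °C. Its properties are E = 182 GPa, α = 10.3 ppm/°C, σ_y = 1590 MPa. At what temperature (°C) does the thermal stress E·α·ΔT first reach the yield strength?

868 °C

E·α·ΔT = 1590 MPa ⇒ ΔT = 1590 / (182.0×10³ × 10.3×10⁻⁶) = 848.2 K.
T = 20.1 + 848.2 = 868.3 °C.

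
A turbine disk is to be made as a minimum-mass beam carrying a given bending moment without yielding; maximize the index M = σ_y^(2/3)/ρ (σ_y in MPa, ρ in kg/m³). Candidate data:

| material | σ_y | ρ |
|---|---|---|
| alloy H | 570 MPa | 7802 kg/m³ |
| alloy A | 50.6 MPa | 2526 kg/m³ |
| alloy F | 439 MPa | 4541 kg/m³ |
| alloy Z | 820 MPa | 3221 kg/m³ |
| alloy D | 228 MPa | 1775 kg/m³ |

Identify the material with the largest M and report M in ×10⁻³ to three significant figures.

alloy Z, M = 27.2×10⁻³

Evaluate M for each candidate:
  alloy Z: M = 27.2×10⁻³
  alloy D: M = 21.0×10⁻³
  alloy F: M = 12.7×10⁻³
  alloy H: M = 8.81×10⁻³
  alloy A: M = 5.42×10⁻³
Highest index: alloy Z.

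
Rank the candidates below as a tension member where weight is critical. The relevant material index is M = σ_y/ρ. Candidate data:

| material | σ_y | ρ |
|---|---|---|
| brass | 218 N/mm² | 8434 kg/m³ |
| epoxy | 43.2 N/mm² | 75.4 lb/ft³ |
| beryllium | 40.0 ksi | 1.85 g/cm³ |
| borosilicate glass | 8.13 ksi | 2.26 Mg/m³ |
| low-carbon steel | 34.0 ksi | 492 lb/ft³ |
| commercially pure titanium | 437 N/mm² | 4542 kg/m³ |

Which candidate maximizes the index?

beryllium

After converting to SI:
  brass: σ_y = 218.0 MPa, ρ = 8434 kg/m³
  epoxy: σ_y = 43.20 MPa, ρ = 1208 kg/m³
  beryllium: σ_y = 275.8 MPa, ρ = 1850 kg/m³
  borosilicate glass: σ_y = 56.05 MPa, ρ = 2260 kg/m³
  low-carbon steel: σ_y = 234.4 MPa, ρ = 7881 kg/m³
  commercially pure titanium: σ_y = 437.0 MPa, ρ = 4542 kg/m³
  beryllium: M = 149 kN·m/kg
  commercially pure titanium: M = 96.2 kN·m/kg
  epoxy: M = 35.8 kN·m/kg
  low-carbon steel: M = 29.7 kN·m/kg
  brass: M = 25.8 kN·m/kg
  borosilicate glass: M = 24.8 kN·m/kg
Beryllium has the largest M.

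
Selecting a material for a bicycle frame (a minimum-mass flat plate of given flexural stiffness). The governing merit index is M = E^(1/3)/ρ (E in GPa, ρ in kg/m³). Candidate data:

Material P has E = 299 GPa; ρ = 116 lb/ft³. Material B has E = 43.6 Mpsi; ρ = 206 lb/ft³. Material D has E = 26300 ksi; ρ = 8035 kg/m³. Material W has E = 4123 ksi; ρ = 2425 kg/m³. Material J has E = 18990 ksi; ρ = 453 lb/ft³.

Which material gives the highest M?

Normalizing units and computing the index:
  material P: E = 299.0 GPa, ρ = 1858 kg/m³
  material B: E = 300.6 GPa, ρ = 3300 kg/m³
  material D: E = 181.3 GPa, ρ = 8035 kg/m³
  material W: E = 28.43 GPa, ρ = 2425 kg/m³
  material J: E = 130.9 GPa, ρ = 7256 kg/m³
  material P: M = 3.60×10⁻³
  material B: M = 2.03×10⁻³
  material W: M = 1.26×10⁻³
  material D: M = 0.704×10⁻³
  material J: M = 0.700×10⁻³
Highest index: material P.

material P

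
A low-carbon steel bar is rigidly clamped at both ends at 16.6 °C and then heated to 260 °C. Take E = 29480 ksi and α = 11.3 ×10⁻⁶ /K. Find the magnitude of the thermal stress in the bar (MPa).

559 MPa

E = 29480 ksi = 203.3 GPa.
ΔT = 243.4 K. Constrained thermal stress σ = E·α·ΔT = 203.3×10³ MPa × 11.3×10⁻⁶ × 243.4 = 559 MPa (compressive).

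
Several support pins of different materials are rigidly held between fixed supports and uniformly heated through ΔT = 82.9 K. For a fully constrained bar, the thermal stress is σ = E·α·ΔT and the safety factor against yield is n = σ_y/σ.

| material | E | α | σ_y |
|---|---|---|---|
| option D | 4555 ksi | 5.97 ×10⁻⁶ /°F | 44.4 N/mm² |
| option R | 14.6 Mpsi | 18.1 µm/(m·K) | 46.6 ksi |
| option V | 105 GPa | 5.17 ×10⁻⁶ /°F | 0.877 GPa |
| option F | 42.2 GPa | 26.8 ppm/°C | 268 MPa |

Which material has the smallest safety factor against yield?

Converting E to GPa, α to ×10⁻⁶/K, σ_y to MPa, then σ and n for each:
  option D: E = 31.41, α = 10.7, σ_y = 44.40 → σ = 28.0 MPa, n = 1.59
  option R: E = 100.7, α = 18.1, σ_y = 321.3 → σ = 151 MPa, n = 2.13
  option V: E = 105.0, α = 9.31, σ_y = 877.0 → σ = 81.0 MPa, n = 10.8
  option F: E = 42.20, α = 26.8, σ_y = 268.0 → σ = 93.8 MPa, n = 2.86
The minimum is option D at n = 1.59.

option D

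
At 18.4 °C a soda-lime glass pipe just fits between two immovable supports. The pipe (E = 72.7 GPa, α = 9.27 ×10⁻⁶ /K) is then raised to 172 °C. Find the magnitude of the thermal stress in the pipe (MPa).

ΔT = 153.6 K. Constrained thermal stress σ = E·α·ΔT = 72.70×10³ MPa × 9.27×10⁻⁶ × 153.6 = 104 MPa (compressive).

104 MPa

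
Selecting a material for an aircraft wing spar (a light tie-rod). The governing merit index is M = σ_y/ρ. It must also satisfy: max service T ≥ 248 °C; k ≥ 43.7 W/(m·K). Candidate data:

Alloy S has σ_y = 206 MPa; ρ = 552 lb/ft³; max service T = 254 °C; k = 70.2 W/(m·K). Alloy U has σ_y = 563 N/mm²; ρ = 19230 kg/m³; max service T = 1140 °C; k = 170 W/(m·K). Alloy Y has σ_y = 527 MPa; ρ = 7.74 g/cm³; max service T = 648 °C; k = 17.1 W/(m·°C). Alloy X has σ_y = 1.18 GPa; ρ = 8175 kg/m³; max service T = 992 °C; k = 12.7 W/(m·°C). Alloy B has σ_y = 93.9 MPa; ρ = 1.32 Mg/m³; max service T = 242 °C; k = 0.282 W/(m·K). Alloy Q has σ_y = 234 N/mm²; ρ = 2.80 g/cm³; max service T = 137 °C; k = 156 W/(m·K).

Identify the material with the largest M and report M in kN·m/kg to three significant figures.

alloy U, M = 29.3 kN·m/kg

Screen on constraints: max service T ≥ 248 °C; k ≥ 43.7 W/(m·K). Survivors: alloy S, alloy U.
After converting to SI:
  alloy S: σ_y = 206.0 MPa, ρ = 8842 kg/m³
  alloy U: σ_y = 563.0 MPa, ρ = 19230 kg/m³
  alloy U: M = 29.3 kN·m/kg
  alloy S: M = 23.3 kN·m/kg
Alloy U ranks first.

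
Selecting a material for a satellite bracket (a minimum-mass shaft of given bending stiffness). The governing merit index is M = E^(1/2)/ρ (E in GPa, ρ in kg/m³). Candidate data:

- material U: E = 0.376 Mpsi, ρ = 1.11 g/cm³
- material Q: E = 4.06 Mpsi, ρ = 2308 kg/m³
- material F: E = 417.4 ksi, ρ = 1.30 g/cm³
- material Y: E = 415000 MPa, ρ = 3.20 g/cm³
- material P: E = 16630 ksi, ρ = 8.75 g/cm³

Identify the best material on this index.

In SI units:
  material U: E = 2.592 GPa, ρ = 1110 kg/m³
  material Q: E = 27.99 GPa, ρ = 2308 kg/m³
  material F: E = 2.878 GPa, ρ = 1300 kg/m³
  material Y: E = 415.0 GPa, ρ = 3200 kg/m³
  material P: E = 114.7 GPa, ρ = 8750 kg/m³
  material Y: M = 6.37×10⁻³
  material Q: M = 2.29×10⁻³
  material U: M = 1.45×10⁻³
  material F: M = 1.30×10⁻³
  material P: M = 1.22×10⁻³
Material Y has the largest M.

material Y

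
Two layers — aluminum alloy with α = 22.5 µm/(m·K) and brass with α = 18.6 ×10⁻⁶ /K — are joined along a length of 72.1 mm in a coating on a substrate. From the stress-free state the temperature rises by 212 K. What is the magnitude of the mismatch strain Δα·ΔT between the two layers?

8.27×10⁻⁴

Δα = |22.5 − 18.6|×10⁻⁶/K = 3.90×10⁻⁶/K.
Mismatch strain = Δα·ΔT = 3.90×10⁻⁶ × 212.0 = 8.27×10⁻⁴.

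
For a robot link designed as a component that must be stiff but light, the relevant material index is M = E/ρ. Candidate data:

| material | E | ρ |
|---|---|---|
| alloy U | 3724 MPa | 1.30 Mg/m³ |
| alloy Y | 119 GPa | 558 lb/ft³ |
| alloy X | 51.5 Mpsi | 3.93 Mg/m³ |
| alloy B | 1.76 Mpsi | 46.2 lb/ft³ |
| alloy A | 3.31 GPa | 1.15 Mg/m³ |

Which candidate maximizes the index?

Putting every candidate on a common basis:
  alloy U: E = 3.724 GPa, ρ = 1300 kg/m³
  alloy Y: E = 119.0 GPa, ρ = 8938 kg/m³
  alloy X: E = 355.1 GPa, ρ = 3930 kg/m³
  alloy B: E = 12.13 GPa, ρ = 740.1 kg/m³
  alloy A: E = 3.310 GPa, ρ = 1150 kg/m³
  alloy X: M = 90.4 MN·m/kg
  alloy B: M = 16.4 MN·m/kg
  alloy Y: M = 13.3 MN·m/kg
  alloy A: M = 2.88 MN·m/kg
  alloy U: M = 2.86 MN·m/kg
Alloy X has the largest M.

alloy X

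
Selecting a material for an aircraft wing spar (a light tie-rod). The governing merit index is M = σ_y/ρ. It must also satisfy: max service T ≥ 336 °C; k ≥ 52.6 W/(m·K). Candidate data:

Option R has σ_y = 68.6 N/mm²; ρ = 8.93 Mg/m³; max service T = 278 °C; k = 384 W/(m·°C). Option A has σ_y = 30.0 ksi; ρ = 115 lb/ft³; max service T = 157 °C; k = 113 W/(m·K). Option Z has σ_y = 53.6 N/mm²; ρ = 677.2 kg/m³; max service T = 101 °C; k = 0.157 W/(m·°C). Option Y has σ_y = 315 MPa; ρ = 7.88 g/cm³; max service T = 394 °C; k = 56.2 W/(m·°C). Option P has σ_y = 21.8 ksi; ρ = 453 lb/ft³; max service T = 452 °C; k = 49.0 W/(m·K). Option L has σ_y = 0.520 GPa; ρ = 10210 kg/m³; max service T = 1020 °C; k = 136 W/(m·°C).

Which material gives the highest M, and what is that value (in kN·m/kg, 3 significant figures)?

option L, M = 50.9 kN·m/kg

Screen on constraints: max service T ≥ 336 °C; k ≥ 52.6 W/(m·K). Survivors: option Y, option L.
After converting to SI:
  option Y: σ_y = 315.0 MPa, ρ = 7880 kg/m³
  option L: σ_y = 520.0 MPa, ρ = 10210 kg/m³
  option L: M = 50.9 kN·m/kg
  option Y: M = 40.0 kN·m/kg
The maximum is for option L.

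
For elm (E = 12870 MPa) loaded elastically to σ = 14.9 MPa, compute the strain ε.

1.16×10⁻³

E = 12870 MPa = 12.87 GPa = 12870 MPa.
ε = σ/E = 14.9 / 12870 = 1.16×10⁻³.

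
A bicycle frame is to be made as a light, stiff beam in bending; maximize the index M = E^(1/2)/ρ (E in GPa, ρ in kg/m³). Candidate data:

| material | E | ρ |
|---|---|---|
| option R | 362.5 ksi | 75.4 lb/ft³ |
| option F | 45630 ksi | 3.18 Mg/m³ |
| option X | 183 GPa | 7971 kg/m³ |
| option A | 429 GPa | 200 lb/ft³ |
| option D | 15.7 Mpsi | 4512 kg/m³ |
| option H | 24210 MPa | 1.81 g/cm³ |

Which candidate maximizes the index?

Putting every candidate on a common basis:
  option R: E = 2.499 GPa, ρ = 1208 kg/m³
  option F: E = 314.6 GPa, ρ = 3180 kg/m³
  option X: E = 183.0 GPa, ρ = 7971 kg/m³
  option A: E = 429.0 GPa, ρ = 3204 kg/m³
  option D: E = 108.2 GPa, ρ = 4512 kg/m³
  option H: E = 24.21 GPa, ρ = 1810 kg/m³
  option A: M = 6.47×10⁻³
  option F: M = 5.58×10⁻³
  option H: M = 2.72×10⁻³
  option D: M = 2.31×10⁻³
  option X: M = 1.70×10⁻³
  option R: M = 1.31×10⁻³
Highest index: option A.

option A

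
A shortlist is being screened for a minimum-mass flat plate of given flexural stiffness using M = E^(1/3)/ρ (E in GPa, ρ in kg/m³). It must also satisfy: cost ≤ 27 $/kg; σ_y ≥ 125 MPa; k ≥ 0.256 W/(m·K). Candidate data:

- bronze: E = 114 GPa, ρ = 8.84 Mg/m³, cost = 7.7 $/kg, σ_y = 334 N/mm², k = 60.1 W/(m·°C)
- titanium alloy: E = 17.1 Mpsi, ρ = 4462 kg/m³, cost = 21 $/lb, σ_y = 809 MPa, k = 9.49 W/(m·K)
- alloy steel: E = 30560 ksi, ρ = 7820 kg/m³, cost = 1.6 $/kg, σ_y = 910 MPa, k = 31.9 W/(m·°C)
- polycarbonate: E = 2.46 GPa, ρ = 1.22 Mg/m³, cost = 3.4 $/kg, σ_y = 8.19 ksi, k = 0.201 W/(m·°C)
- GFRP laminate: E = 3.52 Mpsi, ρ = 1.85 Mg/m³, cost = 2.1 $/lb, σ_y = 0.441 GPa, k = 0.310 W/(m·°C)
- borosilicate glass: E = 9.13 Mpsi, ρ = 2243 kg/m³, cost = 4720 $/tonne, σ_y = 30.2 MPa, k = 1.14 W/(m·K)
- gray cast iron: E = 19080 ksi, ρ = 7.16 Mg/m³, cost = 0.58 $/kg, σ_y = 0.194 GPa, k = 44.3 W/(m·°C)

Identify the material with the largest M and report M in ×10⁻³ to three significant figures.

GFRP laminate, M = 1.57×10⁻³

Screen on constraints: cost ≤ 27 $/kg; σ_y ≥ 125 MPa; k ≥ 0.256 W/(m·K). Survivors: bronze, alloy steel, GFRP laminate, gray cast iron.
Convert each candidate to consistent units, then evaluate M:
  bronze: E = 114.0 GPa, ρ = 8840 kg/m³
  alloy steel: E = 210.7 GPa, ρ = 7820 kg/m³
  GFRP laminate: E = 24.27 GPa, ρ = 1850 kg/m³
  gray cast iron: E = 131.6 GPa, ρ = 7160 kg/m³
  GFRP laminate: M = 1.57×10⁻³
  alloy steel: M = 0.761×10⁻³
  gray cast iron: M = 0.710×10⁻³
  bronze: M = 0.549×10⁻³
Highest index: GFRP laminate.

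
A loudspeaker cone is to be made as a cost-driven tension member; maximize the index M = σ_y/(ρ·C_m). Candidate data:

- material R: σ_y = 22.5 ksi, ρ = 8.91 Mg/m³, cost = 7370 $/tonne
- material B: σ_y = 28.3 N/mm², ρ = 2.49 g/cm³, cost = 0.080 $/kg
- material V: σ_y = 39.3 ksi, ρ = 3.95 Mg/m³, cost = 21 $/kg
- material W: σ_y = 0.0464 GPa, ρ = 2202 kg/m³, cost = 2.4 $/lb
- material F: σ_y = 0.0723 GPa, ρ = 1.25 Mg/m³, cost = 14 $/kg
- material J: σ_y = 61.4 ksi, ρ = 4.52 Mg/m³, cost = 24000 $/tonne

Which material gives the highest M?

After converting to SI:
  material R: σ_y = 155.1 MPa, ρ = 8910 kg/m³, cost = 7.370 $/kg
  material B: σ_y = 28.30 MPa, ρ = 2490 kg/m³, cost = 0.08000 $/kg
  material V: σ_y = 271.0 MPa, ρ = 3950 kg/m³, cost = 21.00 $/kg
  material W: σ_y = 46.40 MPa, ρ = 2202 kg/m³, cost = 5.291 $/kg
  material F: σ_y = 72.30 MPa, ρ = 1250 kg/m³, cost = 14.00 $/kg
  material J: σ_y = 423.3 MPa, ρ = 4520 kg/m³, cost = 24.00 $/kg
  material B: M = 142 kN·m per $
  material F: M = 4.13 kN·m per $
  material W: M = 3.98 kN·m per $
  material J: M = 3.90 kN·m per $
  material V: M = 3.27 kN·m per $
  material R: M = 2.36 kN·m per $
Material B has the largest M.

material B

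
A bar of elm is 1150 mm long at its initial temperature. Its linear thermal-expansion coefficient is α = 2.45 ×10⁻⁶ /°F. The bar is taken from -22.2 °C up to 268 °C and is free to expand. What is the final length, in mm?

Convert α: 2.45×10⁻⁶/°F × (9/5) = 4.41×10⁻⁶/K.
ΔT = 268 − (-22.2) = 290.2 K.
ΔL = α·L₀·ΔT = 4.41×10⁻⁶ × 1150 mm × 290.2 K = 1.47 mm.
L = L₀ + ΔL = 1150 + 1.47 = 1151.5 mm.

1151.5 mm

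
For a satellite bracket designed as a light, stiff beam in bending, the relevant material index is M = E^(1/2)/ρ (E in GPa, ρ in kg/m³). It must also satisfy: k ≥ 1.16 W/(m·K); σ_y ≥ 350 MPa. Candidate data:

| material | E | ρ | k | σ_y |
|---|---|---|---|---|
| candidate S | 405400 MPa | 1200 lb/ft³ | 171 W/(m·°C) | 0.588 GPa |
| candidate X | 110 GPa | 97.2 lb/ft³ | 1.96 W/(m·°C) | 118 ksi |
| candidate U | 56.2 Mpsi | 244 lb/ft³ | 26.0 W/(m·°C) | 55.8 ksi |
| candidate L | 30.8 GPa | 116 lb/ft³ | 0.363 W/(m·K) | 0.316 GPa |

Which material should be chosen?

Screen on constraints: k ≥ 1.16 W/(m·K); σ_y ≥ 350 MPa. Survivors: candidate S, candidate X, candidate U.
In SI units:
  candidate S: E = 405.4 GPa, ρ = 19220 kg/m³
  candidate X: E = 110.0 GPa, ρ = 1557 kg/m³
  candidate U: E = 387.5 GPa, ρ = 3909 kg/m³
  candidate X: M = 6.74×10⁻³
  candidate U: M = 5.04×10⁻³
  candidate S: M = 1.05×10⁻³
The maximum is for candidate X.

candidate X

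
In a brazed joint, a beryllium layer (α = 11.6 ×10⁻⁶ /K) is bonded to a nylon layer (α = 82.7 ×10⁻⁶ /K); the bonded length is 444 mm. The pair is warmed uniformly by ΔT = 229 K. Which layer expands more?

α(beryllium) = 11.6×10⁻⁶/K vs α(nylon) = 82.7×10⁻⁶/K.
Higher α expands more for the same ΔT: nylon.

nylon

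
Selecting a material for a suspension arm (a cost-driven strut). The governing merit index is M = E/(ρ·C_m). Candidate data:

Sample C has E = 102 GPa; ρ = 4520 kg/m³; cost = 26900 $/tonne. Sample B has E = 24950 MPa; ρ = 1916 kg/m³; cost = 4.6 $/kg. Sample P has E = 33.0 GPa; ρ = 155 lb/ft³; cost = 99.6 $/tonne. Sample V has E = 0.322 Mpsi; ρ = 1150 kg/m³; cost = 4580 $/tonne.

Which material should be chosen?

Convert each candidate to consistent units, then evaluate M:
  sample C: E = 102.0 GPa, ρ = 4520 kg/m³, cost = 26.90 $/kg
  sample B: E = 24.95 GPa, ρ = 1916 kg/m³, cost = 4.600 $/kg
  sample P: E = 33.00 GPa, ρ = 2483 kg/m³, cost = 0.09960 $/kg
  sample V: E = 2.220 GPa, ρ = 1150 kg/m³, cost = 4.580 $/kg
  sample P: M = 133 MN·m per $
  sample B: M = 2.83 MN·m per $
  sample C: M = 0.839 MN·m per $
  sample V: M = 0.422 MN·m per $
The maximum is for sample P.

sample P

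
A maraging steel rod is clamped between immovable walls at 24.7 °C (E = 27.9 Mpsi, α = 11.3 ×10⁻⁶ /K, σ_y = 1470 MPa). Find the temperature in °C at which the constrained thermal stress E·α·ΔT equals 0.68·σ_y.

E = 27.9 Mpsi = 192.4 GPa.
E·α·ΔT = 999.6 MPa ⇒ ΔT = 999.6 / (192.4×10³ × 11.3×10⁻⁶) = 459.9 K.
T = 24.7 + 459.9 = 484.6 °C.

485 °C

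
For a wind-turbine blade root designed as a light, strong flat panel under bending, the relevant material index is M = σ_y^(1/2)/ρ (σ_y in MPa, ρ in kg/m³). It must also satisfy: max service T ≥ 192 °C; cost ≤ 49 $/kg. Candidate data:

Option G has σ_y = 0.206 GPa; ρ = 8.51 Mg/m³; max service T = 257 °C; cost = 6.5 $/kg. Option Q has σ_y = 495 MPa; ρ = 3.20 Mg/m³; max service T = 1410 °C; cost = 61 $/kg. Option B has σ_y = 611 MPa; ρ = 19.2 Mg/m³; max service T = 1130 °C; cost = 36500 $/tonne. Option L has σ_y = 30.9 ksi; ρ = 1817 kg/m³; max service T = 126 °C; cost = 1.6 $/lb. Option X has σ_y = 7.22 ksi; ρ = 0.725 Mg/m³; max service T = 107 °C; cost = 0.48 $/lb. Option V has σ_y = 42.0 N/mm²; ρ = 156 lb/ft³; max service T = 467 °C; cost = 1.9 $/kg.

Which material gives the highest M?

option V

Screen on constraints: max service T ≥ 192 °C; cost ≤ 49 $/kg. Survivors: option G, option B, option V.
After converting to SI:
  option G: σ_y = 206.0 MPa, ρ = 8510 kg/m³
  option B: σ_y = 611.0 MPa, ρ = 19200 kg/m³
  option V: σ_y = 42.00 MPa, ρ = 2499 kg/m³
  option V: M = 2.59×10⁻³
  option G: M = 1.69×10⁻³
  option B: M = 1.29×10⁻³
Highest index: option V.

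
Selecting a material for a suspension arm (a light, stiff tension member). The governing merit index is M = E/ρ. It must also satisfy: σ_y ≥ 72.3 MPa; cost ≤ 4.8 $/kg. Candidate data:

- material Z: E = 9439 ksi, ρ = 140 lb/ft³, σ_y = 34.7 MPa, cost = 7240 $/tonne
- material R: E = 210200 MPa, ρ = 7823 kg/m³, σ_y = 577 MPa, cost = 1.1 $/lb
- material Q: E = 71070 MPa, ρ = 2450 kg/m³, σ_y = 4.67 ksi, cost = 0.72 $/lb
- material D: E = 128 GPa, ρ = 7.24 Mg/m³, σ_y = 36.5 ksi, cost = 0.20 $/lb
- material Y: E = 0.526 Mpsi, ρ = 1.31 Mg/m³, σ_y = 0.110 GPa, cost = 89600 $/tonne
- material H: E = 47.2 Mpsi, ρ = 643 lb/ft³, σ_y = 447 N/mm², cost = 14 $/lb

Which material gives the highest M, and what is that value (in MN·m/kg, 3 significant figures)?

material R, M = 26.9 MN·m/kg

Screen on constraints: σ_y ≥ 72.3 MPa; cost ≤ 4.8 $/kg. Survivors: material R, material D.
In SI units:
  material R: E = 210.2 GPa, ρ = 7823 kg/m³
  material D: E = 128.0 GPa, ρ = 7240 kg/m³
  material R: M = 26.9 MN·m/kg
  material D: M = 17.7 MN·m/kg
Material R ranks first.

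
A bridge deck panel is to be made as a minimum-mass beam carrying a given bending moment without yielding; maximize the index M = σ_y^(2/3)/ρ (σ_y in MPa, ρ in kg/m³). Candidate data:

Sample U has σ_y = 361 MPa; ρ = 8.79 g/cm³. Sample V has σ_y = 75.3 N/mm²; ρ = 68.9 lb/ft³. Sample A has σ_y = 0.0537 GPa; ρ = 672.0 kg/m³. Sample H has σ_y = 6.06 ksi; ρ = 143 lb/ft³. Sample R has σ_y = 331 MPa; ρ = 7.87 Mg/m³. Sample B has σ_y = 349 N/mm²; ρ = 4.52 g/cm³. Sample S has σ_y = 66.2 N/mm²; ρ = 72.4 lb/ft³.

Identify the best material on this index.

sample A

Normalizing units and computing the index:
  sample U: σ_y = 361.0 MPa, ρ = 8790 kg/m³
  sample V: σ_y = 75.30 MPa, ρ = 1104 kg/m³
  sample A: σ_y = 53.70 MPa, ρ = 672.0 kg/m³
  sample H: σ_y = 41.78 MPa, ρ = 2291 kg/m³
  sample R: σ_y = 331.0 MPa, ρ = 7870 kg/m³
  sample B: σ_y = 349.0 MPa, ρ = 4520 kg/m³
  sample S: σ_y = 66.20 MPa, ρ = 1160 kg/m³
  sample A: M = 21.2×10⁻³
  sample V: M = 16.2×10⁻³
  sample S: M = 14.1×10⁻³
  sample B: M = 11.0×10⁻³
  sample R: M = 6.08×10⁻³
  sample U: M = 5.77×10⁻³
  sample H: M = 5.26×10⁻³
Sample A has the largest M.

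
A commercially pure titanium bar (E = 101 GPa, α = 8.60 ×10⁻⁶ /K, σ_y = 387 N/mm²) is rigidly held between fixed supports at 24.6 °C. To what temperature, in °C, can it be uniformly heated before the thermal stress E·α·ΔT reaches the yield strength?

470 °C

σ_y = 387 N/mm² = 387.0 MPa.
E·α·ΔT = 387.0 MPa ⇒ ΔT = 387.0 / (101.0×10³ × 8.60×10⁻⁶) = 445.5 K.
T = 24.6 + 445.5 = 470.1 °C.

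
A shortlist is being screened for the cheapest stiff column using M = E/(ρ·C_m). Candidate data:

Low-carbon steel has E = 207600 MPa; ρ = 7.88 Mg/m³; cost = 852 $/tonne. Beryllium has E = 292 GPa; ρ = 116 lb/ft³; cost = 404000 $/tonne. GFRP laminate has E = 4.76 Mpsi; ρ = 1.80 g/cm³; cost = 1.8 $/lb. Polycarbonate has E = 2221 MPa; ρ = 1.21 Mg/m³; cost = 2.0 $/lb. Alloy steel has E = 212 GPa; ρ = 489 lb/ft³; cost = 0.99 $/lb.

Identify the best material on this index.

low-carbon steel

In SI units:
  low-carbon steel: E = 207.6 GPa, ρ = 7880 kg/m³, cost = 0.8520 $/kg
  beryllium: E = 292.0 GPa, ρ = 1858 kg/m³, cost = 404.0 $/kg
  GFRP laminate: E = 32.82 GPa, ρ = 1800 kg/m³, cost = 3.968 $/kg
  polycarbonate: E = 2.221 GPa, ρ = 1210 kg/m³, cost = 4.409 $/kg
  alloy steel: E = 212.0 GPa, ρ = 7833 kg/m³, cost = 2.183 $/kg
  low-carbon steel: M = 30.9 MN·m per $
  alloy steel: M = 12.4 MN·m per $
  GFRP laminate: M = 4.59 MN·m per $
  polycarbonate: M = 0.416 MN·m per $
  beryllium: M = 0.389 MN·m per $
The maximum is for low-carbon steel.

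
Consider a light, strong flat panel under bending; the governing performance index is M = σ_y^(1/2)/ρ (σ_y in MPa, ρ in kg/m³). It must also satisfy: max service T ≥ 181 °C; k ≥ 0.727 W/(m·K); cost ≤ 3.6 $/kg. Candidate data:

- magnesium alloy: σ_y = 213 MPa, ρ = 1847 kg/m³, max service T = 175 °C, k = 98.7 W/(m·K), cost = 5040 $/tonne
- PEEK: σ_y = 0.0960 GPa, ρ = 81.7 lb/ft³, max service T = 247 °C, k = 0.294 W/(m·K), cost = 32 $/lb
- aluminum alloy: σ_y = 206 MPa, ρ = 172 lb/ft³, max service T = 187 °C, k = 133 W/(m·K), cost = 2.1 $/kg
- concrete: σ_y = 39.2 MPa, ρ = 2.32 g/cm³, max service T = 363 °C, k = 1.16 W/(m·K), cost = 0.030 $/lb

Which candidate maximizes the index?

Screen on constraints: max service T ≥ 181 °C; k ≥ 0.727 W/(m·K); cost ≤ 3.6 $/kg. Survivors: aluminum alloy, concrete.
Putting every candidate on a common basis:
  aluminum alloy: σ_y = 206.0 MPa, ρ = 2755 kg/m³
  concrete: σ_y = 39.20 MPa, ρ = 2320 kg/m³
  aluminum alloy: M = 5.21×10⁻³
  concrete: M = 2.70×10⁻³
Highest index: aluminum alloy.

aluminum alloy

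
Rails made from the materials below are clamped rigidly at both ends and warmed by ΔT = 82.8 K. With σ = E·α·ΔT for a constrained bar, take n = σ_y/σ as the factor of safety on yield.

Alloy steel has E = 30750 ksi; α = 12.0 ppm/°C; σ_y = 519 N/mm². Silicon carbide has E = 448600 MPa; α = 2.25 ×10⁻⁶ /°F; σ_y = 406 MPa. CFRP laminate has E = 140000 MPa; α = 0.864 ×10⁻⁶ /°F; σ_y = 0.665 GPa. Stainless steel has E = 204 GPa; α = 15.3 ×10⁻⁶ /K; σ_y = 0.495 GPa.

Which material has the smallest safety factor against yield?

With everything in SI (GPa, ×10⁻⁶/K, MPa):
  alloy steel: E = 212.0, α = 12.0, σ_y = 519.0 → σ = 211 MPa, n = 2.46
  silicon carbide: E = 448.6, α = 4.05, σ_y = 406.0 → σ = 150 MPa, n = 2.70
  CFRP laminate: E = 140.0, α = 1.56, σ_y = 665.0 → σ = 18.0 MPa, n = 36.9
  stainless steel: E = 204.0, α = 15.3, σ_y = 495.0 → σ = 258 MPa, n = 1.92
Stainless steel has the lowest safety factor, n = 1.92.

stainless steel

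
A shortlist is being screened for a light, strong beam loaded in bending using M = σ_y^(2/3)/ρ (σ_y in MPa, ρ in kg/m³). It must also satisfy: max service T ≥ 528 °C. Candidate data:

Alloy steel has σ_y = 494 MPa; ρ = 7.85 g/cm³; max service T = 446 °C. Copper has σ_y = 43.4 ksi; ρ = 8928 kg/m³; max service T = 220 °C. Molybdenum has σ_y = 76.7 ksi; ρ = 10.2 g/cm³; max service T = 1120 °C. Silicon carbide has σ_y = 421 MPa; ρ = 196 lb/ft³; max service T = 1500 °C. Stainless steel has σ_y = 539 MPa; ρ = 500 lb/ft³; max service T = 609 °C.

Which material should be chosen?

Screen on constraints: max service T ≥ 528 °C. Survivors: molybdenum, silicon carbide, stainless steel.
Convert each candidate to consistent units, then evaluate M:
  molybdenum: σ_y = 528.8 MPa, ρ = 10200 kg/m³
  silicon carbide: σ_y = 421.0 MPa, ρ = 3140 kg/m³
  stainless steel: σ_y = 539.0 MPa, ρ = 8009 kg/m³
  silicon carbide: M = 17.9×10⁻³
  stainless steel: M = 8.27×10⁻³
  molybdenum: M = 6.41×10⁻³
Highest index: silicon carbide.

silicon carbide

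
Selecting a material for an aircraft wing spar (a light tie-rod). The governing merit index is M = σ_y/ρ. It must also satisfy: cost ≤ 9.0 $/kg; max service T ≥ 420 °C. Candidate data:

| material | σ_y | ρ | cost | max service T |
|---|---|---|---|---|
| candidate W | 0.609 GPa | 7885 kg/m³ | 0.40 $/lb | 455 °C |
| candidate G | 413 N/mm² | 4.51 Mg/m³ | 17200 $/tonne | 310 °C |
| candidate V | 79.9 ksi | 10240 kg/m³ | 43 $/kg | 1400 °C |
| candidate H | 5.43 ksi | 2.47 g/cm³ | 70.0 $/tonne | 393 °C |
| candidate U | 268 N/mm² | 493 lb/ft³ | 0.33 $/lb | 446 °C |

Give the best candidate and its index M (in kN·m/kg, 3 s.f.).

Screen on constraints: cost ≤ 9.0 $/kg; max service T ≥ 420 °C. Survivors: candidate W, candidate U.
After converting to SI:
  candidate W: σ_y = 609.0 MPa, ρ = 7885 kg/m³
  candidate U: σ_y = 268.0 MPa, ρ = 7897 kg/m³
  candidate W: M = 77.2 kN·m/kg
  candidate U: M = 33.9 kN·m/kg
Candidate W ranks first.

candidate W, M = 77.2 kN·m/kg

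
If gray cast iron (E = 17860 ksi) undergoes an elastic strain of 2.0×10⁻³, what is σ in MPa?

246 MPa

E = 17860 ksi = 123.1 GPa.
σ = E·ε = 123100 MPa × 2.0×10⁻³ = 246 MPa.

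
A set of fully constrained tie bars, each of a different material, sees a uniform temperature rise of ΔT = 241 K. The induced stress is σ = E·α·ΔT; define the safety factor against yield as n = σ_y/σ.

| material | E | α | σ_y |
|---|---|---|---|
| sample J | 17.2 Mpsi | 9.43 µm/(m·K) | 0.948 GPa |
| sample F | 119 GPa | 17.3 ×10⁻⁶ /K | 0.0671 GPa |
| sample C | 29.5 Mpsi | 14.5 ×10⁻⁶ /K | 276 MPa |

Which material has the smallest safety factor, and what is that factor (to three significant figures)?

sample F, n = 0.135

Converting E to GPa, α to ×10⁻⁶/K, σ_y to MPa, then σ and n for each:
  sample J: E = 118.6, α = 9.43, σ_y = 948.0 → σ = 270 MPa, n = 3.52
  sample F: E = 119.0, α = 17.3, σ_y = 67.10 → σ = 496 MPa, n = 0.135
  sample C: E = 203.4, α = 14.5, σ_y = 276.0 → σ = 711 MPa, n = 0.388
Smallest n: sample F with n = 0.135.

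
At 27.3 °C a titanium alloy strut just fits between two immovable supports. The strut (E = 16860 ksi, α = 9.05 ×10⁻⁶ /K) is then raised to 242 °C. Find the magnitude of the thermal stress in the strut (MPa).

226 MPa

E = 16860 ksi = 116.2 GPa.
ΔT = 214.7 K. Constrained thermal stress σ = E·α·ΔT = 116.2×10³ MPa × 9.05×10⁻⁶ × 214.7 = 226 MPa (compressive).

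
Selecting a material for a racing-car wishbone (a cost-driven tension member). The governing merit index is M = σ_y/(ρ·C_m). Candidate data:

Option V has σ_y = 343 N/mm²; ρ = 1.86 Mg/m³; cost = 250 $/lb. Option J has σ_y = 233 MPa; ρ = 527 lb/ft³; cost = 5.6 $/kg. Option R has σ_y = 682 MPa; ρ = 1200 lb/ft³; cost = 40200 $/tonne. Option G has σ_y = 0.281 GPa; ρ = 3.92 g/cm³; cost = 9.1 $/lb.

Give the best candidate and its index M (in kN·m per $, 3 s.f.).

Putting every candidate on a common basis:
  option V: σ_y = 343.0 MPa, ρ = 1860 kg/m³, cost = 551.1 $/kg
  option J: σ_y = 233.0 MPa, ρ = 8442 kg/m³, cost = 5.600 $/kg
  option R: σ_y = 682.0 MPa, ρ = 19220 kg/m³, cost = 40.20 $/kg
  option G: σ_y = 281.0 MPa, ρ = 3920 kg/m³, cost = 20.06 $/kg
  option J: M = 4.93 kN·m per $
  option G: M = 3.57 kN·m per $
  option R: M = 0.883 kN·m per $
  option V: M = 0.335 kN·m per $
Option J has the largest M.

option J, M = 4.93 kN·m per $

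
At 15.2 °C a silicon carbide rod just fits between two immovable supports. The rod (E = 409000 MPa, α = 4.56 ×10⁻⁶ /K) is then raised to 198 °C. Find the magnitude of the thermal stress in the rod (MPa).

E = 409000 MPa = 409.0 GPa.
ΔT = 182.8 K. Constrained thermal stress σ = E·α·ΔT = 409.0×10³ MPa × 4.56×10⁻⁶ × 182.8 = 341 MPa (compressive).

341 MPa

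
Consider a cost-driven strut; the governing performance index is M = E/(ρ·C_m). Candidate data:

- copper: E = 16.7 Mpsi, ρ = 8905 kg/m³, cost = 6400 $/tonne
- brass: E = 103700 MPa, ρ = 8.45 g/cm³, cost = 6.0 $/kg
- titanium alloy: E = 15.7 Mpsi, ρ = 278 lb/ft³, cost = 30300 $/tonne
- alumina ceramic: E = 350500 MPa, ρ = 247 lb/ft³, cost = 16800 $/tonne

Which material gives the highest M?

In SI units:
  copper: E = 115.1 GPa, ρ = 8905 kg/m³, cost = 6.400 $/kg
  brass: E = 103.7 GPa, ρ = 8450 kg/m³, cost = 6.000 $/kg
  titanium alloy: E = 108.2 GPa, ρ = 4453 kg/m³, cost = 30.30 $/kg
  alumina ceramic: E = 350.5 GPa, ρ = 3957 kg/m³, cost = 16.80 $/kg
  alumina ceramic: M = 5.27 MN·m per $
  brass: M = 2.05 MN·m per $
  copper: M = 2.02 MN·m per $
  titanium alloy: M = 0.802 MN·m per $
Alumina ceramic ranks first.

alumina ceramic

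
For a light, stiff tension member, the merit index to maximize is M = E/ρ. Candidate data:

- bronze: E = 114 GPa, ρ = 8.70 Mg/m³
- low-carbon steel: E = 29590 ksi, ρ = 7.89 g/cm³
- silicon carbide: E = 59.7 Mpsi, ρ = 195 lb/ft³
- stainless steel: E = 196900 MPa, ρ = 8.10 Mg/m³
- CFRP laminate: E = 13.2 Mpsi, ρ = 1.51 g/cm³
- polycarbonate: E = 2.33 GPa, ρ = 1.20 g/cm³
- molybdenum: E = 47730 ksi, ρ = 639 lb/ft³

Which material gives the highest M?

In SI units:
  bronze: E = 114.0 GPa, ρ = 8700 kg/m³
  low-carbon steel: E = 204.0 GPa, ρ = 7890 kg/m³
  silicon carbide: E = 411.6 GPa, ρ = 3124 kg/m³
  stainless steel: E = 196.9 GPa, ρ = 8100 kg/m³
  CFRP laminate: E = 91.01 GPa, ρ = 1510 kg/m³
  polycarbonate: E = 2.330 GPa, ρ = 1200 kg/m³
  molybdenum: E = 329.1 GPa, ρ = 10240 kg/m³
  silicon carbide: M = 132 MN·m/kg
  CFRP laminate: M = 60.3 MN·m/kg
  molybdenum: M = 32.2 MN·m/kg
  low-carbon steel: M = 25.9 MN·m/kg
  stainless steel: M = 24.3 MN·m/kg
  bronze: M = 13.1 MN·m/kg
  polycarbonate: M = 1.94 MN·m/kg
Highest index: silicon carbide.

silicon carbide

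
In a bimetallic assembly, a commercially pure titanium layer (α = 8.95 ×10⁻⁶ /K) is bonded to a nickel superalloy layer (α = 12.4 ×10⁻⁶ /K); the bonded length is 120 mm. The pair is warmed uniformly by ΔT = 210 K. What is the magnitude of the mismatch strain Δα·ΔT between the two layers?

Δα = |8.95 − 12.4|×10⁻⁶/K = 3.45×10⁻⁶/K.
Mismatch strain = Δα·ΔT = 3.45×10⁻⁶ × 210.0 = 7.25×10⁻⁴.

7.25×10⁻⁴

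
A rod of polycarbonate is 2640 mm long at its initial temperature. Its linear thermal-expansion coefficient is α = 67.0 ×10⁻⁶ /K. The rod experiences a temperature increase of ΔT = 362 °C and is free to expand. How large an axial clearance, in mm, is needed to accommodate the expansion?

ΔL = α·L₀·ΔT = 67.0×10⁻⁶ × 2640 mm × 362.0 K = 64.0 mm.

64.0 mm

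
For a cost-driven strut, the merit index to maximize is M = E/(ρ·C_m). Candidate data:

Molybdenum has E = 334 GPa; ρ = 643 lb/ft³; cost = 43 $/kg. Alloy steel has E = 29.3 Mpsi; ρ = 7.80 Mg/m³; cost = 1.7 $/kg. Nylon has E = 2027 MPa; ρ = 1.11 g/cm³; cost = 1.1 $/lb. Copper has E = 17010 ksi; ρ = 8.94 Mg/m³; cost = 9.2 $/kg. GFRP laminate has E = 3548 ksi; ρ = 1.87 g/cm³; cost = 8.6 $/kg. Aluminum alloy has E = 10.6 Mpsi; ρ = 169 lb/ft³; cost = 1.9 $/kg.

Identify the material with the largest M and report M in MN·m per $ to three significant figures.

Normalizing units and computing the index:
  molybdenum: E = 334.0 GPa, ρ = 10300 kg/m³, cost = 43.00 $/kg
  alloy steel: E = 202.0 GPa, ρ = 7800 kg/m³, cost = 1.700 $/kg
  nylon: E = 2.027 GPa, ρ = 1110 kg/m³, cost = 2.425 $/kg
  copper: E = 117.3 GPa, ρ = 8940 kg/m³, cost = 9.200 $/kg
  GFRP laminate: E = 24.46 GPa, ρ = 1870 kg/m³, cost = 8.600 $/kg
  aluminum alloy: E = 73.08 GPa, ρ = 2707 kg/m³, cost = 1.900 $/kg
  alloy steel: M = 15.2 MN·m per $
  aluminum alloy: M = 14.2 MN·m per $
  GFRP laminate: M = 1.52 MN·m per $
  copper: M = 1.43 MN·m per $
  molybdenum: M = 0.754 MN·m per $
  nylon: M = 0.753 MN·m per $
Alloy steel has the largest M.

alloy steel, M = 15.2 MN·m per $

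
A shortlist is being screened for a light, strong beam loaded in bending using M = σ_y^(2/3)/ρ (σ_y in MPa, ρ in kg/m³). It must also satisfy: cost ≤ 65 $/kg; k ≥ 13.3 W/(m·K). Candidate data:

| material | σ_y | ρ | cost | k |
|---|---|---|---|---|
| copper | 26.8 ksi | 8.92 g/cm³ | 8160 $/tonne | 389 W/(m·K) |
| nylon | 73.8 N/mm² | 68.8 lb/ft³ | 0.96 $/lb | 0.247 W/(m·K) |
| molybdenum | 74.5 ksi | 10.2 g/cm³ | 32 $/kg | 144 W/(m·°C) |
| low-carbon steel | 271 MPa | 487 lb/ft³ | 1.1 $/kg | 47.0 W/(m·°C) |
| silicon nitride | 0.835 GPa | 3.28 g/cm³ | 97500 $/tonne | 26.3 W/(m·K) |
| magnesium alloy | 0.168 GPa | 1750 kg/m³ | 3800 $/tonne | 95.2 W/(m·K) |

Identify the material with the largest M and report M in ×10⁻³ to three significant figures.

magnesium alloy, M = 17.4×10⁻³

Screen on constraints: cost ≤ 65 $/kg; k ≥ 13.3 W/(m·K). Survivors: copper, molybdenum, low-carbon steel, magnesium alloy.
Normalizing units and computing the index:
  copper: σ_y = 184.8 MPa, ρ = 8920 kg/m³
  molybdenum: σ_y = 513.7 MPa, ρ = 10200 kg/m³
  low-carbon steel: σ_y = 271.0 MPa, ρ = 7801 kg/m³
  magnesium alloy: σ_y = 168.0 MPa, ρ = 1750 kg/m³
  magnesium alloy: M = 17.4×10⁻³
  molybdenum: M = 6.29×10⁻³
  low-carbon steel: M = 5.37×10⁻³
  copper: M = 3.64×10⁻³
Magnesium alloy ranks first.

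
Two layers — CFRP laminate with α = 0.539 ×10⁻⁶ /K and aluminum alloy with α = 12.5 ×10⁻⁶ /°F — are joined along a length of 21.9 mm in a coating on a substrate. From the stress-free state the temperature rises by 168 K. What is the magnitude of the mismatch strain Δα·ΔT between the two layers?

3.69×10⁻³

aluminum alloy: α = 12.5×10⁻⁶/°F × 9/5 = 22.5×10⁻⁶/K.
Δα = |0.539 − 22.5|×10⁻⁶/K = 22.0×10⁻⁶/K.
Mismatch strain = Δα·ΔT = 22.0×10⁻⁶ × 168.0 = 3.69×10⁻³.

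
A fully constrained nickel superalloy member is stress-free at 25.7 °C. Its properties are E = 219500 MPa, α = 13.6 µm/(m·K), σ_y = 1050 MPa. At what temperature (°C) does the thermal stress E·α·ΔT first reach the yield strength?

E = 219500 MPa = 219.5 GPa.
E·α·ΔT = 1050 MPa ⇒ ΔT = 1050 / (219.5×10³ × 13.6×10⁻⁶) = 351.7 K.
T = 25.7 + 351.7 = 377.4 °C.

377 °C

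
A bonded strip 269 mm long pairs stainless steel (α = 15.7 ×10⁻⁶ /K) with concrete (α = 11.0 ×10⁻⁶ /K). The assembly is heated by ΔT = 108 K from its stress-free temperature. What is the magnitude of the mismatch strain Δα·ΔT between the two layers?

5.08×10⁻⁴

Δα = |15.7 − 11.0|×10⁻⁶/K = 4.70×10⁻⁶/K.
Mismatch strain = Δα·ΔT = 4.70×10⁻⁶ × 108.0 = 5.08×10⁻⁴.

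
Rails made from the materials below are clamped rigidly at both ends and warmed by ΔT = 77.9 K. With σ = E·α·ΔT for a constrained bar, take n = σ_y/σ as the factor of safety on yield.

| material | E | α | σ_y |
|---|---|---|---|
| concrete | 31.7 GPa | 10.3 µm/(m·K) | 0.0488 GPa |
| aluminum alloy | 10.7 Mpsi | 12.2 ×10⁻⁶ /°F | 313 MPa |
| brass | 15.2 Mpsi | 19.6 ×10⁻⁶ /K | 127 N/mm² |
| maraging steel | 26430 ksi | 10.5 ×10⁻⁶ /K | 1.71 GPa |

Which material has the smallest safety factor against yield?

With everything in SI (GPa, ×10⁻⁶/K, MPa):
  concrete: E = 31.70, α = 10.3, σ_y = 48.80 → σ = 25.4 MPa, n = 1.92
  aluminum alloy: E = 73.77, α = 22.0, σ_y = 313.0 → σ = 126 MPa, n = 2.48
  brass: E = 104.8, α = 19.6, σ_y = 127.0 → σ = 160 MPa, n = 0.794
  maraging steel: E = 182.2, α = 10.5, σ_y = 1710 → σ = 149 MPa, n = 11.5
Smallest n: brass with n = 0.794.

brass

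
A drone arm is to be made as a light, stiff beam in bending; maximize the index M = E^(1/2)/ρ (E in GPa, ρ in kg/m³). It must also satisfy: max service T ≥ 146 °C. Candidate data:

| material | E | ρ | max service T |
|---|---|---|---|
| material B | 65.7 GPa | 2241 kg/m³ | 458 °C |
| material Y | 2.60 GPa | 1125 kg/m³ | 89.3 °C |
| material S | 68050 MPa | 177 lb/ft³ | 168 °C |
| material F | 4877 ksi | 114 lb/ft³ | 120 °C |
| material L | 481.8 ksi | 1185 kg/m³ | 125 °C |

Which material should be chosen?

Screen on constraints: max service T ≥ 146 °C. Survivors: material B, material S.
After converting to SI:
  material B: E = 65.70 GPa, ρ = 2241 kg/m³
  material S: E = 68.05 GPa, ρ = 2835 kg/m³
  material B: M = 3.62×10⁻³
  material S: M = 2.91×10⁻³
Highest index: material B.

material B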